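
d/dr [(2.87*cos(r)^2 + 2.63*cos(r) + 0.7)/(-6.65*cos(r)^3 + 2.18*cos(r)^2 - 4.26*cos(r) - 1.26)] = (-19.0855*cos(r)^4 - 34.979*cos(r)^3 + 3.9946*cos(r)^2 + 10.2844*cos(r) + 0.3318)*sin(r)/(44.2225*cos(r)^6 - 28.994*cos(r)^5 + 61.4104*cos(r)^4 - 1.8156*cos(r)^3 + 12.654*cos(r)^2 + 10.7352*cos(r) + 1.5876)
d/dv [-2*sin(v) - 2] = -2*cos(v)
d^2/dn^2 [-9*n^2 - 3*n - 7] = -18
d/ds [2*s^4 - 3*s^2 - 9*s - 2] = 8*s^3 - 6*s - 9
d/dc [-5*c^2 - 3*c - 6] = -10*c - 3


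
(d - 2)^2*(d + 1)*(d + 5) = d^4 + 2*d^3 - 15*d^2 + 4*d + 20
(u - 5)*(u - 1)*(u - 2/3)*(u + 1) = u^4 - 17*u^3/3 + 7*u^2/3 + 17*u/3 - 10/3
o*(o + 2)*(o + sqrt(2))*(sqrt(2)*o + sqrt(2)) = sqrt(2)*o^4 + 2*o^3 + 3*sqrt(2)*o^3 + 2*sqrt(2)*o^2 + 6*o^2 + 4*o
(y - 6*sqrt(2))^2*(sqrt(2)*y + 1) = sqrt(2)*y^3 - 23*y^2 + 60*sqrt(2)*y + 72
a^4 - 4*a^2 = a^2*(a - 2)*(a + 2)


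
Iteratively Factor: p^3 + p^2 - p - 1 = (p + 1)*(p^2 - 1) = (p - 1)*(p + 1)*(p + 1)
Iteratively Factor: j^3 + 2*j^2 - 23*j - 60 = (j + 4)*(j^2 - 2*j - 15) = (j + 3)*(j + 4)*(j - 5)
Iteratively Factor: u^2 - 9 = (u + 3)*(u - 3)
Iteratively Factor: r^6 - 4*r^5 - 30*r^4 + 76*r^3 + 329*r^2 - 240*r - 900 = (r + 3)*(r^5 - 7*r^4 - 9*r^3 + 103*r^2 + 20*r - 300) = (r + 2)*(r + 3)*(r^4 - 9*r^3 + 9*r^2 + 85*r - 150) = (r + 2)*(r + 3)^2*(r^3 - 12*r^2 + 45*r - 50) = (r - 2)*(r + 2)*(r + 3)^2*(r^2 - 10*r + 25) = (r - 5)*(r - 2)*(r + 2)*(r + 3)^2*(r - 5)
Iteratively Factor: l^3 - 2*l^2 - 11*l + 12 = (l - 1)*(l^2 - l - 12) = (l - 4)*(l - 1)*(l + 3)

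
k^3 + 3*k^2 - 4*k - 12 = (k - 2)*(k + 2)*(k + 3)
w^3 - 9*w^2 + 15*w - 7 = (w - 7)*(w - 1)^2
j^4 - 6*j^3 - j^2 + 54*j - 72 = (j - 4)*(j - 3)*(j - 2)*(j + 3)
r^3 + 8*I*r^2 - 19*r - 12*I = (r + I)*(r + 3*I)*(r + 4*I)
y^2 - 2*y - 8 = (y - 4)*(y + 2)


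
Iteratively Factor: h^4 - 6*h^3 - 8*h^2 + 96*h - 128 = (h + 4)*(h^3 - 10*h^2 + 32*h - 32) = (h - 2)*(h + 4)*(h^2 - 8*h + 16) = (h - 4)*(h - 2)*(h + 4)*(h - 4)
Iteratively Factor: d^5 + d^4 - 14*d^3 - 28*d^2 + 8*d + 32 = (d + 2)*(d^4 - d^3 - 12*d^2 - 4*d + 16) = (d + 2)^2*(d^3 - 3*d^2 - 6*d + 8) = (d + 2)^3*(d^2 - 5*d + 4) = (d - 1)*(d + 2)^3*(d - 4)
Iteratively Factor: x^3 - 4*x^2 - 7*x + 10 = (x + 2)*(x^2 - 6*x + 5) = (x - 5)*(x + 2)*(x - 1)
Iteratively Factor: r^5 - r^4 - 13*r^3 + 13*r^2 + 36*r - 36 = (r + 3)*(r^4 - 4*r^3 - r^2 + 16*r - 12) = (r - 3)*(r + 3)*(r^3 - r^2 - 4*r + 4) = (r - 3)*(r + 2)*(r + 3)*(r^2 - 3*r + 2) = (r - 3)*(r - 2)*(r + 2)*(r + 3)*(r - 1)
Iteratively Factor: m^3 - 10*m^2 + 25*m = (m - 5)*(m^2 - 5*m) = (m - 5)^2*(m)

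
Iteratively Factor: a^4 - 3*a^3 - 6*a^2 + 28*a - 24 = (a - 2)*(a^3 - a^2 - 8*a + 12) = (a - 2)^2*(a^2 + a - 6) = (a - 2)^3*(a + 3)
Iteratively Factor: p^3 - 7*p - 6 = (p + 2)*(p^2 - 2*p - 3) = (p + 1)*(p + 2)*(p - 3)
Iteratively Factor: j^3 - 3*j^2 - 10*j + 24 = (j + 3)*(j^2 - 6*j + 8) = (j - 2)*(j + 3)*(j - 4)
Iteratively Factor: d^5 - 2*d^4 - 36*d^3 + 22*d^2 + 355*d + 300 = (d - 5)*(d^4 + 3*d^3 - 21*d^2 - 83*d - 60) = (d - 5)^2*(d^3 + 8*d^2 + 19*d + 12) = (d - 5)^2*(d + 3)*(d^2 + 5*d + 4) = (d - 5)^2*(d + 1)*(d + 3)*(d + 4)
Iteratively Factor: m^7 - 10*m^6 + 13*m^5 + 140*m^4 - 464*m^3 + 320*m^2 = (m - 4)*(m^6 - 6*m^5 - 11*m^4 + 96*m^3 - 80*m^2) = (m - 4)*(m - 1)*(m^5 - 5*m^4 - 16*m^3 + 80*m^2) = m*(m - 4)*(m - 1)*(m^4 - 5*m^3 - 16*m^2 + 80*m) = m*(m - 4)^2*(m - 1)*(m^3 - m^2 - 20*m) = m*(m - 4)^2*(m - 1)*(m + 4)*(m^2 - 5*m) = m*(m - 5)*(m - 4)^2*(m - 1)*(m + 4)*(m)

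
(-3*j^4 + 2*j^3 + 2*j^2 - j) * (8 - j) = 3*j^5 - 26*j^4 + 14*j^3 + 17*j^2 - 8*j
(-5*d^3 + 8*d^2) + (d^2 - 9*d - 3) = -5*d^3 + 9*d^2 - 9*d - 3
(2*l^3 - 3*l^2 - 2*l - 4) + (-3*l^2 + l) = 2*l^3 - 6*l^2 - l - 4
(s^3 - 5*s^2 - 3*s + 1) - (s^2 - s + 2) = s^3 - 6*s^2 - 2*s - 1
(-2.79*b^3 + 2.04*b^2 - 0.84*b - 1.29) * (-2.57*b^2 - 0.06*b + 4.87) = 7.1703*b^5 - 5.0754*b^4 - 11.5509*b^3 + 13.3005*b^2 - 4.0134*b - 6.2823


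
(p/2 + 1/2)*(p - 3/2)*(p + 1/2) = p^3/2 - 7*p/8 - 3/8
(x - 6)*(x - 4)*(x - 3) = x^3 - 13*x^2 + 54*x - 72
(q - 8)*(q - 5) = q^2 - 13*q + 40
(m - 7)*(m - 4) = m^2 - 11*m + 28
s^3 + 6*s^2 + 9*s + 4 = (s + 1)^2*(s + 4)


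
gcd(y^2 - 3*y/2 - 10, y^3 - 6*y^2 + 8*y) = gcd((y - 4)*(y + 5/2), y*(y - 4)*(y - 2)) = y - 4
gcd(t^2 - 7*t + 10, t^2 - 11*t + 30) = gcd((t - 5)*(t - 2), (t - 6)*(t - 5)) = t - 5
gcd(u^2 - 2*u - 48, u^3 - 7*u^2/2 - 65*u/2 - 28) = u - 8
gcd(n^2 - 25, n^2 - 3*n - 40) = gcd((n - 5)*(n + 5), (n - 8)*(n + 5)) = n + 5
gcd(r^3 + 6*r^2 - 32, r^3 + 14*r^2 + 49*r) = 1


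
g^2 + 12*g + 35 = (g + 5)*(g + 7)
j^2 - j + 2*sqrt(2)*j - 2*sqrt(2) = (j - 1)*(j + 2*sqrt(2))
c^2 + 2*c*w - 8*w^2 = (c - 2*w)*(c + 4*w)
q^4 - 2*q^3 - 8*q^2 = q^2*(q - 4)*(q + 2)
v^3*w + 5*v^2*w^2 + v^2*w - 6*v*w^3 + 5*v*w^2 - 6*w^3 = (v - w)*(v + 6*w)*(v*w + w)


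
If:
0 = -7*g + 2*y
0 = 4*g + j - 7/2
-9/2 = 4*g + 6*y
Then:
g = -9/50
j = 211/50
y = -63/100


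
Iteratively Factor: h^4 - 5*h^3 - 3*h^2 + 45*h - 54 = (h - 2)*(h^3 - 3*h^2 - 9*h + 27) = (h - 3)*(h - 2)*(h^2 - 9) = (h - 3)*(h - 2)*(h + 3)*(h - 3)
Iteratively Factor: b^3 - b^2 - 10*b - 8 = (b + 2)*(b^2 - 3*b - 4) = (b + 1)*(b + 2)*(b - 4)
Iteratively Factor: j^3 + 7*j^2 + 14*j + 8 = (j + 1)*(j^2 + 6*j + 8) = (j + 1)*(j + 2)*(j + 4)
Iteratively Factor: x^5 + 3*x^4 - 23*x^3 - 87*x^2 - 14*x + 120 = (x + 4)*(x^4 - x^3 - 19*x^2 - 11*x + 30) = (x + 3)*(x + 4)*(x^3 - 4*x^2 - 7*x + 10) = (x + 2)*(x + 3)*(x + 4)*(x^2 - 6*x + 5) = (x - 1)*(x + 2)*(x + 3)*(x + 4)*(x - 5)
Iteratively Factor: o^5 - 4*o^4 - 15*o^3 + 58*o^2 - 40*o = (o - 5)*(o^4 + o^3 - 10*o^2 + 8*o) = o*(o - 5)*(o^3 + o^2 - 10*o + 8) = o*(o - 5)*(o + 4)*(o^2 - 3*o + 2) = o*(o - 5)*(o - 1)*(o + 4)*(o - 2)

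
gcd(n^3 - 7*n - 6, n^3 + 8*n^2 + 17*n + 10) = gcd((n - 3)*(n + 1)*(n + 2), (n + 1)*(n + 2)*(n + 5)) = n^2 + 3*n + 2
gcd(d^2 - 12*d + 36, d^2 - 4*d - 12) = d - 6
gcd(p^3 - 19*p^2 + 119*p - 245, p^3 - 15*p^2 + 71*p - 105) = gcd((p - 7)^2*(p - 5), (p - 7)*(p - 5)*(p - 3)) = p^2 - 12*p + 35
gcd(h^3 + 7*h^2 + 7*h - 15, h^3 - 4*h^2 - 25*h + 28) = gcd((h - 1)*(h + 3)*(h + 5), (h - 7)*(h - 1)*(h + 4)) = h - 1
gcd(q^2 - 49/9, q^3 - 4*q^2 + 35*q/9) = q - 7/3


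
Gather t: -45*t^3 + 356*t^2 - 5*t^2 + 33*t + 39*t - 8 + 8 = -45*t^3 + 351*t^2 + 72*t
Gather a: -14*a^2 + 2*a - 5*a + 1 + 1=-14*a^2 - 3*a + 2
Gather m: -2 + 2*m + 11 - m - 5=m + 4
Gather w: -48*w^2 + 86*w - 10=-48*w^2 + 86*w - 10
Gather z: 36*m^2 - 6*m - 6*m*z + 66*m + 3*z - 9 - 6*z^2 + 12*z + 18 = 36*m^2 + 60*m - 6*z^2 + z*(15 - 6*m) + 9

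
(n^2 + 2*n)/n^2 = (n + 2)/n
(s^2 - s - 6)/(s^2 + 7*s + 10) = (s - 3)/(s + 5)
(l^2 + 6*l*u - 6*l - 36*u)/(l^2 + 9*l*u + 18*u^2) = (l - 6)/(l + 3*u)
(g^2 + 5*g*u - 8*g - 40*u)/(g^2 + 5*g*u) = (g - 8)/g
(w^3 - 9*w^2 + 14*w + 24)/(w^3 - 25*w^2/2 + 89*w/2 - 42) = 2*(w^2 - 5*w - 6)/(2*w^2 - 17*w + 21)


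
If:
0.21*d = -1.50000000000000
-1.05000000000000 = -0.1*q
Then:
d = -7.14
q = 10.50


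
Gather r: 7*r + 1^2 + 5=7*r + 6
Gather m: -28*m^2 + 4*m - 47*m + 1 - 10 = -28*m^2 - 43*m - 9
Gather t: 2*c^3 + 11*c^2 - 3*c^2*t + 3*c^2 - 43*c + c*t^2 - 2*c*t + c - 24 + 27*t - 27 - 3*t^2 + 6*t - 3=2*c^3 + 14*c^2 - 42*c + t^2*(c - 3) + t*(-3*c^2 - 2*c + 33) - 54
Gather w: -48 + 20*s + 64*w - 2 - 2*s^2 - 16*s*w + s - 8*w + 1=-2*s^2 + 21*s + w*(56 - 16*s) - 49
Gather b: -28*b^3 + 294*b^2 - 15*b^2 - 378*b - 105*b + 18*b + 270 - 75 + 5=-28*b^3 + 279*b^2 - 465*b + 200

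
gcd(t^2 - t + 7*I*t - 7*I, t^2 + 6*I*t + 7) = t + 7*I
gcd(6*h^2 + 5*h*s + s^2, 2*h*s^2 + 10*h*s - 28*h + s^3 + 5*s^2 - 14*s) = 2*h + s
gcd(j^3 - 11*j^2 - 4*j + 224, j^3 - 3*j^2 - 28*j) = j^2 - 3*j - 28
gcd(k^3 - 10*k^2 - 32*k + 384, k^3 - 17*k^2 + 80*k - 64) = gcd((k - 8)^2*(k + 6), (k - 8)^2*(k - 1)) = k^2 - 16*k + 64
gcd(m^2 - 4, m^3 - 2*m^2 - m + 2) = m - 2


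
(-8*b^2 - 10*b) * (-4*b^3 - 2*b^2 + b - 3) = 32*b^5 + 56*b^4 + 12*b^3 + 14*b^2 + 30*b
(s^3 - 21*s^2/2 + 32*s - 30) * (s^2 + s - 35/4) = s^5 - 19*s^4/2 + 51*s^3/4 + 751*s^2/8 - 310*s + 525/2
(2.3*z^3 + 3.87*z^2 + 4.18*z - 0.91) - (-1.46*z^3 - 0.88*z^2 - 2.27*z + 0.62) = 3.76*z^3 + 4.75*z^2 + 6.45*z - 1.53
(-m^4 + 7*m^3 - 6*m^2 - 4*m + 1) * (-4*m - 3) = 4*m^5 - 25*m^4 + 3*m^3 + 34*m^2 + 8*m - 3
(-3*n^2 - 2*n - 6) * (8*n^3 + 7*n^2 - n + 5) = -24*n^5 - 37*n^4 - 59*n^3 - 55*n^2 - 4*n - 30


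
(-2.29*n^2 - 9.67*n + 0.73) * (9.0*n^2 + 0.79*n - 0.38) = -20.61*n^4 - 88.8391*n^3 - 0.1991*n^2 + 4.2513*n - 0.2774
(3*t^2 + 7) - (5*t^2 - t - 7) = -2*t^2 + t + 14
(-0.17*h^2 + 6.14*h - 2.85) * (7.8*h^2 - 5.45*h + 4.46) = -1.326*h^4 + 48.8185*h^3 - 56.4512*h^2 + 42.9169*h - 12.711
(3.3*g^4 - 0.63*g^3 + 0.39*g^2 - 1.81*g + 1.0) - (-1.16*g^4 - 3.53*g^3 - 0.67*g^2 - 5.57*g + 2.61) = 4.46*g^4 + 2.9*g^3 + 1.06*g^2 + 3.76*g - 1.61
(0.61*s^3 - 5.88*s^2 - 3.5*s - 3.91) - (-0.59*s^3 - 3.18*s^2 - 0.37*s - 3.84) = 1.2*s^3 - 2.7*s^2 - 3.13*s - 0.0700000000000003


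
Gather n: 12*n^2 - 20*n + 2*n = 12*n^2 - 18*n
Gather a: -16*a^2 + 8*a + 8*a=-16*a^2 + 16*a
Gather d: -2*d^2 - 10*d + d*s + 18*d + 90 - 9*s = -2*d^2 + d*(s + 8) - 9*s + 90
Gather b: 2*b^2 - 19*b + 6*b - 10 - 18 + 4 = 2*b^2 - 13*b - 24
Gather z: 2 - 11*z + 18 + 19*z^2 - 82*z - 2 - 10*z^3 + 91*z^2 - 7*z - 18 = -10*z^3 + 110*z^2 - 100*z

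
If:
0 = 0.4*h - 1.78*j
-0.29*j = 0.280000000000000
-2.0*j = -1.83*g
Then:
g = -1.06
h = -4.30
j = -0.97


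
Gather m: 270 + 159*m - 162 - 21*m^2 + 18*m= -21*m^2 + 177*m + 108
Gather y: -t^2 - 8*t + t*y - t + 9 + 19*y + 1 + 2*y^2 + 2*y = -t^2 - 9*t + 2*y^2 + y*(t + 21) + 10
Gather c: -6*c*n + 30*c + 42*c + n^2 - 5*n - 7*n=c*(72 - 6*n) + n^2 - 12*n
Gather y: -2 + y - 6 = y - 8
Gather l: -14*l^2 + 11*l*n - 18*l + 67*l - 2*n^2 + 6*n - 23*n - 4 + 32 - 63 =-14*l^2 + l*(11*n + 49) - 2*n^2 - 17*n - 35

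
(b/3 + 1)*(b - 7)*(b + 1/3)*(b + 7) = b^4/3 + 10*b^3/9 - 16*b^2 - 490*b/9 - 49/3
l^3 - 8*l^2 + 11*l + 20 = (l - 5)*(l - 4)*(l + 1)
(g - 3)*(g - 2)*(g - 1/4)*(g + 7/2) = g^4 - 7*g^3/4 - 89*g^2/8 + 191*g/8 - 21/4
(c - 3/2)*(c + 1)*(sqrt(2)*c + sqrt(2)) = sqrt(2)*c^3 + sqrt(2)*c^2/2 - 2*sqrt(2)*c - 3*sqrt(2)/2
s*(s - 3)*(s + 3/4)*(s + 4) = s^4 + 7*s^3/4 - 45*s^2/4 - 9*s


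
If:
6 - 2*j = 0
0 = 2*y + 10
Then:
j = 3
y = -5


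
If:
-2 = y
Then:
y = -2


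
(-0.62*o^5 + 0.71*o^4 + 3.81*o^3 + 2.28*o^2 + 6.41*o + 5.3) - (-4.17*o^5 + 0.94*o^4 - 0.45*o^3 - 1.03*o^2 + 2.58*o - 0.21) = 3.55*o^5 - 0.23*o^4 + 4.26*o^3 + 3.31*o^2 + 3.83*o + 5.51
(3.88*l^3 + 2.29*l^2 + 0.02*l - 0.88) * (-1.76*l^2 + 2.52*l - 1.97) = -6.8288*l^5 + 5.7472*l^4 - 1.908*l^3 - 2.9121*l^2 - 2.257*l + 1.7336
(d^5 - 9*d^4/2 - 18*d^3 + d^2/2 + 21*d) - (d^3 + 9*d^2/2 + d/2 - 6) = d^5 - 9*d^4/2 - 19*d^3 - 4*d^2 + 41*d/2 + 6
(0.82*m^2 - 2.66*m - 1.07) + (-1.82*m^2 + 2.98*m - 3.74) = -1.0*m^2 + 0.32*m - 4.81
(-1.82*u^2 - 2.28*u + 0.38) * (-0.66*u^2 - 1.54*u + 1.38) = 1.2012*u^4 + 4.3076*u^3 + 0.7488*u^2 - 3.7316*u + 0.5244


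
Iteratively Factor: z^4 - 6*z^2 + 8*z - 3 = (z - 1)*(z^3 + z^2 - 5*z + 3) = (z - 1)^2*(z^2 + 2*z - 3) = (z - 1)^3*(z + 3)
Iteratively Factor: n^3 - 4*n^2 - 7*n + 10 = (n + 2)*(n^2 - 6*n + 5) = (n - 5)*(n + 2)*(n - 1)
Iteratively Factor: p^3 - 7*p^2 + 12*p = (p - 4)*(p^2 - 3*p) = p*(p - 4)*(p - 3)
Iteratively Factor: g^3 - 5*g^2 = (g)*(g^2 - 5*g) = g^2*(g - 5)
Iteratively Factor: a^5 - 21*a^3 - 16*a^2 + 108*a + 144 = (a + 2)*(a^4 - 2*a^3 - 17*a^2 + 18*a + 72) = (a - 3)*(a + 2)*(a^3 + a^2 - 14*a - 24) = (a - 4)*(a - 3)*(a + 2)*(a^2 + 5*a + 6) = (a - 4)*(a - 3)*(a + 2)^2*(a + 3)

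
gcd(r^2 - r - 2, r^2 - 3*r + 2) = r - 2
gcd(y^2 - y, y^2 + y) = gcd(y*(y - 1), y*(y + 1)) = y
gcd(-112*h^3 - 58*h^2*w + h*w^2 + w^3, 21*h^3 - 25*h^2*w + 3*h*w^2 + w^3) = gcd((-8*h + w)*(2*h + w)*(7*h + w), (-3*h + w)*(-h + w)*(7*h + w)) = 7*h + w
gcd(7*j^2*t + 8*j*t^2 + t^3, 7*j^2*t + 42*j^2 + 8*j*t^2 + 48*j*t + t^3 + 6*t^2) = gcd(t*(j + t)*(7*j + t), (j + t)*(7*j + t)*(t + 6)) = 7*j^2 + 8*j*t + t^2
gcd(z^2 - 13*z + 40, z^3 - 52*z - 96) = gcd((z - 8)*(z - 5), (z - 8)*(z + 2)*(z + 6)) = z - 8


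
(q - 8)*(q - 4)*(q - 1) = q^3 - 13*q^2 + 44*q - 32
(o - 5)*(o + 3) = o^2 - 2*o - 15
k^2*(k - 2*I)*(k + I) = k^4 - I*k^3 + 2*k^2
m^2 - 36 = (m - 6)*(m + 6)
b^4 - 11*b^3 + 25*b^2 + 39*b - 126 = (b - 7)*(b - 3)^2*(b + 2)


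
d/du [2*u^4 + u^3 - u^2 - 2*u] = 8*u^3 + 3*u^2 - 2*u - 2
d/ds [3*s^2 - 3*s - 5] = 6*s - 3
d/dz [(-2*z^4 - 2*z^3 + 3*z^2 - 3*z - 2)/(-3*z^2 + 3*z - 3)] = (4*z^5 - 4*z^4 + 4*z^3 + 6*z^2 - 10*z + 5)/(3*(z^4 - 2*z^3 + 3*z^2 - 2*z + 1))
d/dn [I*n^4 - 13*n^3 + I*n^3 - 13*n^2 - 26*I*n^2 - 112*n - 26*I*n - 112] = 4*I*n^3 + n^2*(-39 + 3*I) + n*(-26 - 52*I) - 112 - 26*I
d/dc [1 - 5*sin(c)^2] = -5*sin(2*c)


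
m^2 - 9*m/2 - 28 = (m - 8)*(m + 7/2)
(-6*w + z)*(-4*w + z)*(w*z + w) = 24*w^3*z + 24*w^3 - 10*w^2*z^2 - 10*w^2*z + w*z^3 + w*z^2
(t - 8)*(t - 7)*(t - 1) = t^3 - 16*t^2 + 71*t - 56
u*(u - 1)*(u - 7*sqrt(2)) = u^3 - 7*sqrt(2)*u^2 - u^2 + 7*sqrt(2)*u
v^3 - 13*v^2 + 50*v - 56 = (v - 7)*(v - 4)*(v - 2)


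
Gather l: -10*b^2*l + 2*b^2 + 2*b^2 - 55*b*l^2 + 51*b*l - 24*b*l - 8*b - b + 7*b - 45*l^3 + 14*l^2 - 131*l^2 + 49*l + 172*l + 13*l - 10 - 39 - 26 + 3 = 4*b^2 - 2*b - 45*l^3 + l^2*(-55*b - 117) + l*(-10*b^2 + 27*b + 234) - 72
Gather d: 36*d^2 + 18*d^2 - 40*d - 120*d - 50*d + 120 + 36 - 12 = 54*d^2 - 210*d + 144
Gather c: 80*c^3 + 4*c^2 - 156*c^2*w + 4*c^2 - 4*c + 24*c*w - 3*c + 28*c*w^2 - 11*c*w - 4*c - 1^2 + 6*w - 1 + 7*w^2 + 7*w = 80*c^3 + c^2*(8 - 156*w) + c*(28*w^2 + 13*w - 11) + 7*w^2 + 13*w - 2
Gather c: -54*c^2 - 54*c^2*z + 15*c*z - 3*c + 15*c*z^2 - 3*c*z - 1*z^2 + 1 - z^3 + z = c^2*(-54*z - 54) + c*(15*z^2 + 12*z - 3) - z^3 - z^2 + z + 1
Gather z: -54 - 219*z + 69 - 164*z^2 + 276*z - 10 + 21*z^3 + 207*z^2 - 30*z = 21*z^3 + 43*z^2 + 27*z + 5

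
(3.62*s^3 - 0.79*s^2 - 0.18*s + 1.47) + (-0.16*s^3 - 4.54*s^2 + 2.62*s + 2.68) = 3.46*s^3 - 5.33*s^2 + 2.44*s + 4.15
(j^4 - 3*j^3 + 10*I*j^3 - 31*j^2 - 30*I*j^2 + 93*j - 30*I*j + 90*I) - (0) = j^4 - 3*j^3 + 10*I*j^3 - 31*j^2 - 30*I*j^2 + 93*j - 30*I*j + 90*I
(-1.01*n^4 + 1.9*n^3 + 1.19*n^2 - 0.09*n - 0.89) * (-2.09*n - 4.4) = 2.1109*n^5 + 0.473000000000001*n^4 - 10.8471*n^3 - 5.0479*n^2 + 2.2561*n + 3.916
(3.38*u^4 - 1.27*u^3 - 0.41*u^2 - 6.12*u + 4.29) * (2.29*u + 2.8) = 7.7402*u^5 + 6.5557*u^4 - 4.4949*u^3 - 15.1628*u^2 - 7.3119*u + 12.012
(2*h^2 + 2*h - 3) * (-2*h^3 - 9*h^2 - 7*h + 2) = -4*h^5 - 22*h^4 - 26*h^3 + 17*h^2 + 25*h - 6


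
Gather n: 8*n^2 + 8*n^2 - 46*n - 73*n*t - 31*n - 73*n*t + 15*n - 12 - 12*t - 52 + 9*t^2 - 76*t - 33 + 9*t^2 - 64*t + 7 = 16*n^2 + n*(-146*t - 62) + 18*t^2 - 152*t - 90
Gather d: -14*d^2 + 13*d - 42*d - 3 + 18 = -14*d^2 - 29*d + 15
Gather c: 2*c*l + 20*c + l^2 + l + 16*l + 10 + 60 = c*(2*l + 20) + l^2 + 17*l + 70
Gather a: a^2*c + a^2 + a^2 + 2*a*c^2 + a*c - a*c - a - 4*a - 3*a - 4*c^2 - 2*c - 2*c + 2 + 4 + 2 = a^2*(c + 2) + a*(2*c^2 - 8) - 4*c^2 - 4*c + 8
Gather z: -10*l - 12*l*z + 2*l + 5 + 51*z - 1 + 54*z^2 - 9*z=-8*l + 54*z^2 + z*(42 - 12*l) + 4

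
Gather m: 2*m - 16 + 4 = 2*m - 12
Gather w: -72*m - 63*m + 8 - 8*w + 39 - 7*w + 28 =-135*m - 15*w + 75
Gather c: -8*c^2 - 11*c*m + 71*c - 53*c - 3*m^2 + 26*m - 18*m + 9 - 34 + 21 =-8*c^2 + c*(18 - 11*m) - 3*m^2 + 8*m - 4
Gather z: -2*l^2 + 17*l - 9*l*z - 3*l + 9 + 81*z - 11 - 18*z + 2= -2*l^2 + 14*l + z*(63 - 9*l)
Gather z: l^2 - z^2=l^2 - z^2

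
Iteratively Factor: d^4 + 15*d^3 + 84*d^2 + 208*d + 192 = (d + 4)*(d^3 + 11*d^2 + 40*d + 48) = (d + 4)^2*(d^2 + 7*d + 12) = (d + 4)^3*(d + 3)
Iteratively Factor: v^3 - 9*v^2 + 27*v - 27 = (v - 3)*(v^2 - 6*v + 9) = (v - 3)^2*(v - 3)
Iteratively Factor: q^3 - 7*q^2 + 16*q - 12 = (q - 2)*(q^2 - 5*q + 6) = (q - 2)^2*(q - 3)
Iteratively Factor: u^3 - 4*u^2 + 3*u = (u - 1)*(u^2 - 3*u) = (u - 3)*(u - 1)*(u)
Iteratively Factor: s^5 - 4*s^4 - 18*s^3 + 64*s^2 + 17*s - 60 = (s + 4)*(s^4 - 8*s^3 + 14*s^2 + 8*s - 15) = (s + 1)*(s + 4)*(s^3 - 9*s^2 + 23*s - 15) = (s - 3)*(s + 1)*(s + 4)*(s^2 - 6*s + 5) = (s - 3)*(s - 1)*(s + 1)*(s + 4)*(s - 5)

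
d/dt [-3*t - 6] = -3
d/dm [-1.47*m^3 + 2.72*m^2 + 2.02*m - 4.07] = -4.41*m^2 + 5.44*m + 2.02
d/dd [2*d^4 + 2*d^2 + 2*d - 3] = 8*d^3 + 4*d + 2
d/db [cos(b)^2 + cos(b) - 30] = -sin(b) - sin(2*b)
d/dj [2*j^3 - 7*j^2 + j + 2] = 6*j^2 - 14*j + 1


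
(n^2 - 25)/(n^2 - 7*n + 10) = (n + 5)/(n - 2)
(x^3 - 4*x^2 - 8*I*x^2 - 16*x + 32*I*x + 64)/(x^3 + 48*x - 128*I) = (x - 4)/(x + 8*I)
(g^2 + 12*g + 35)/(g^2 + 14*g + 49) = (g + 5)/(g + 7)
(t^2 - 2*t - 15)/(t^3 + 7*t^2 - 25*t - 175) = (t + 3)/(t^2 + 12*t + 35)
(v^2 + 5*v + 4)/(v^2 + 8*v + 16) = (v + 1)/(v + 4)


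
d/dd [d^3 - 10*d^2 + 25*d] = 3*d^2 - 20*d + 25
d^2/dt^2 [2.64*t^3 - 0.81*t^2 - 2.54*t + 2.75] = 15.84*t - 1.62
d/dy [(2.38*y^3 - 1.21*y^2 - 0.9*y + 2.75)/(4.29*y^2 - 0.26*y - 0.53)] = (10.2102*y^4 - 1.2376*y^3 + 0.391400000000001*y^2 - 22.3124*y + 1.192)/(18.4041*y^4 - 2.2308*y^3 - 4.4798*y^2 + 0.2756*y + 0.2809)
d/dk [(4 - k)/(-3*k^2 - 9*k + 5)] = (-3*k^2 + 24*k + 31)/(9*k^4 + 54*k^3 + 51*k^2 - 90*k + 25)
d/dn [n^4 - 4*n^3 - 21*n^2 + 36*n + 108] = 4*n^3 - 12*n^2 - 42*n + 36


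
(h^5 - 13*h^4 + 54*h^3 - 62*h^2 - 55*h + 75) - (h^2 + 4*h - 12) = h^5 - 13*h^4 + 54*h^3 - 63*h^2 - 59*h + 87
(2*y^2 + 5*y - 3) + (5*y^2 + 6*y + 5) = 7*y^2 + 11*y + 2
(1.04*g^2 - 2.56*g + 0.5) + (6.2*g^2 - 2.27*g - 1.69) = 7.24*g^2 - 4.83*g - 1.19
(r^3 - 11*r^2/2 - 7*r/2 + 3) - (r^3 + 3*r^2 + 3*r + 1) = -17*r^2/2 - 13*r/2 + 2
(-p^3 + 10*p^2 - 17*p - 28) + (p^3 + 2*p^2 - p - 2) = 12*p^2 - 18*p - 30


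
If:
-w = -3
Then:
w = 3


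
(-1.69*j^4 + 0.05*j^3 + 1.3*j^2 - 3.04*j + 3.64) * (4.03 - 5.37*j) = 9.0753*j^5 - 7.0792*j^4 - 6.7795*j^3 + 21.5638*j^2 - 31.798*j + 14.6692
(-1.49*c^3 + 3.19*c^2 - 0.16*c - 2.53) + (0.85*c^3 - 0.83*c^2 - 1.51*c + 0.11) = -0.64*c^3 + 2.36*c^2 - 1.67*c - 2.42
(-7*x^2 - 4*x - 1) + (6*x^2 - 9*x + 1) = -x^2 - 13*x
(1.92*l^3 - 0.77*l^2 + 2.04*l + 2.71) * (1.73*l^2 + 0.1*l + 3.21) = 3.3216*l^5 - 1.1401*l^4 + 9.6154*l^3 + 2.4206*l^2 + 6.8194*l + 8.6991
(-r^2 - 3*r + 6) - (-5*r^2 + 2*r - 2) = 4*r^2 - 5*r + 8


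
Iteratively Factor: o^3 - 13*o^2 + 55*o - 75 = (o - 5)*(o^2 - 8*o + 15) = (o - 5)^2*(o - 3)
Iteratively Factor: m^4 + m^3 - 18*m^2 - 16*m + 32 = (m - 1)*(m^3 + 2*m^2 - 16*m - 32) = (m - 1)*(m + 4)*(m^2 - 2*m - 8) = (m - 1)*(m + 2)*(m + 4)*(m - 4)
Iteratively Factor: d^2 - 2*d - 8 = (d + 2)*(d - 4)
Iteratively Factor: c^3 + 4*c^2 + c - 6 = (c + 3)*(c^2 + c - 2) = (c + 2)*(c + 3)*(c - 1)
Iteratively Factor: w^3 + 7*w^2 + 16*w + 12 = (w + 2)*(w^2 + 5*w + 6) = (w + 2)*(w + 3)*(w + 2)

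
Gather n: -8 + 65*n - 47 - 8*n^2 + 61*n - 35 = -8*n^2 + 126*n - 90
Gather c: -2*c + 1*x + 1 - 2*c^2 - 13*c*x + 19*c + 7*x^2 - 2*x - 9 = -2*c^2 + c*(17 - 13*x) + 7*x^2 - x - 8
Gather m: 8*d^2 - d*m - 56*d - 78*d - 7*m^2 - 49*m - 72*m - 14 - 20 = 8*d^2 - 134*d - 7*m^2 + m*(-d - 121) - 34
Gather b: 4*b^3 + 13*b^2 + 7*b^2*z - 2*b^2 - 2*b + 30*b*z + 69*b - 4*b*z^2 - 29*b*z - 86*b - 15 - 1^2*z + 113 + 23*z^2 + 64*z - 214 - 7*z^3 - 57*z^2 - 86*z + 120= 4*b^3 + b^2*(7*z + 11) + b*(-4*z^2 + z - 19) - 7*z^3 - 34*z^2 - 23*z + 4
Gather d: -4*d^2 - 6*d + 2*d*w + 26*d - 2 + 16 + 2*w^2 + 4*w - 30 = -4*d^2 + d*(2*w + 20) + 2*w^2 + 4*w - 16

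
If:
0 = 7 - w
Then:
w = 7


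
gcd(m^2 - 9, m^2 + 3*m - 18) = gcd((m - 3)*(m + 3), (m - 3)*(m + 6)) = m - 3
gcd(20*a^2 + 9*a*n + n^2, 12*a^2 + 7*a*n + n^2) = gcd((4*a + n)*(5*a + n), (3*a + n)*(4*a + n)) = 4*a + n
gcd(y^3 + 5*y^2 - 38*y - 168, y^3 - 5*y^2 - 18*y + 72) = y^2 - 2*y - 24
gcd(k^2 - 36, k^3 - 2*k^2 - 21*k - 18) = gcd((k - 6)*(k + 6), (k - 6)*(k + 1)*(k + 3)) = k - 6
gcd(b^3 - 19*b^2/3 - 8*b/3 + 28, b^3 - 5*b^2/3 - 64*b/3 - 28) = b^2 - 4*b - 12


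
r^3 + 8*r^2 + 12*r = r*(r + 2)*(r + 6)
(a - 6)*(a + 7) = a^2 + a - 42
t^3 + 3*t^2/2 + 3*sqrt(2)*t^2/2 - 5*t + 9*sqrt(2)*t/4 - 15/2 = (t + 3/2)*(t - sqrt(2))*(t + 5*sqrt(2)/2)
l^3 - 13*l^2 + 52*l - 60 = (l - 6)*(l - 5)*(l - 2)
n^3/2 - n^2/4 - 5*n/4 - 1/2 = (n/2 + 1/4)*(n - 2)*(n + 1)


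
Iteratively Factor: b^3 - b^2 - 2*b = (b)*(b^2 - b - 2) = b*(b - 2)*(b + 1)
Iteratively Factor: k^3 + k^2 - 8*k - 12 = (k + 2)*(k^2 - k - 6) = (k - 3)*(k + 2)*(k + 2)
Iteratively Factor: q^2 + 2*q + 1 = (q + 1)*(q + 1)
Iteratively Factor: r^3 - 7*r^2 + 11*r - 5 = (r - 5)*(r^2 - 2*r + 1) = (r - 5)*(r - 1)*(r - 1)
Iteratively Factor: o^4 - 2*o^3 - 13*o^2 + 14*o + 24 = (o + 1)*(o^3 - 3*o^2 - 10*o + 24) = (o - 2)*(o + 1)*(o^2 - o - 12) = (o - 2)*(o + 1)*(o + 3)*(o - 4)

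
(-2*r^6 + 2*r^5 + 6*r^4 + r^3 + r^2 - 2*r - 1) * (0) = 0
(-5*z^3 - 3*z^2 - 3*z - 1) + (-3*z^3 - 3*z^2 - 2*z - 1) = -8*z^3 - 6*z^2 - 5*z - 2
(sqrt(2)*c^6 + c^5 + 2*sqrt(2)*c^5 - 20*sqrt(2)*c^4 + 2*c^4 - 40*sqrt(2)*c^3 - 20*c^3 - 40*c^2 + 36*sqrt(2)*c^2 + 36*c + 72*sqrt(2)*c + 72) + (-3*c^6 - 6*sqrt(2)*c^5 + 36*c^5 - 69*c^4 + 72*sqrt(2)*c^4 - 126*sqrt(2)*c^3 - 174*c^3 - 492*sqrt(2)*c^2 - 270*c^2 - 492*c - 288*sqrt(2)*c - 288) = -3*c^6 + sqrt(2)*c^6 - 4*sqrt(2)*c^5 + 37*c^5 - 67*c^4 + 52*sqrt(2)*c^4 - 166*sqrt(2)*c^3 - 194*c^3 - 456*sqrt(2)*c^2 - 310*c^2 - 456*c - 216*sqrt(2)*c - 216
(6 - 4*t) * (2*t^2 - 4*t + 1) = -8*t^3 + 28*t^2 - 28*t + 6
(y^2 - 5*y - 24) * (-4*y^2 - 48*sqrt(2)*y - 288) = -4*y^4 - 48*sqrt(2)*y^3 + 20*y^3 - 192*y^2 + 240*sqrt(2)*y^2 + 1440*y + 1152*sqrt(2)*y + 6912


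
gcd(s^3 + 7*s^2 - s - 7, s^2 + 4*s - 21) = s + 7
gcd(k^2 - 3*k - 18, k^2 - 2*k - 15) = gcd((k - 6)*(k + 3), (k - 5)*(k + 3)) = k + 3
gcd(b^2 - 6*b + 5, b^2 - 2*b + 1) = b - 1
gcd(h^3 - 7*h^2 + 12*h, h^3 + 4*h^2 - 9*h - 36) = h - 3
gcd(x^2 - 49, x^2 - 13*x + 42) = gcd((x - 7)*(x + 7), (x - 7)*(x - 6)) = x - 7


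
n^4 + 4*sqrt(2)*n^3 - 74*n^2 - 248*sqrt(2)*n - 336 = (n - 6*sqrt(2))*(n + sqrt(2))*(n + 2*sqrt(2))*(n + 7*sqrt(2))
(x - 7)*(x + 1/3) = x^2 - 20*x/3 - 7/3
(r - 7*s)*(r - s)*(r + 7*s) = r^3 - r^2*s - 49*r*s^2 + 49*s^3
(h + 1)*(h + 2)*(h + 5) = h^3 + 8*h^2 + 17*h + 10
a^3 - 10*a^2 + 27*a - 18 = (a - 6)*(a - 3)*(a - 1)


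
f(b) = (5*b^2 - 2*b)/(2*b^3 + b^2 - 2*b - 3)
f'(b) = (10*b - 2)/(2*b^3 + b^2 - 2*b - 3) + (5*b^2 - 2*b)*(-6*b^2 - 2*b + 2)/(2*b^3 + b^2 - 2*b - 3)^2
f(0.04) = 0.02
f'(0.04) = 0.51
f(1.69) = 1.78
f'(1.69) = -2.94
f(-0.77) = -2.53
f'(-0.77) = 5.42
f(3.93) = 0.55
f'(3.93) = -0.13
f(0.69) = -0.31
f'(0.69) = -1.72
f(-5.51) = -0.55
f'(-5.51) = -0.12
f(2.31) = 0.99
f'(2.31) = -0.58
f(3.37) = 0.64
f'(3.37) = -0.19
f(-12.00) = -0.23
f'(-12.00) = -0.02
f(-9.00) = -0.31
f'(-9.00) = -0.04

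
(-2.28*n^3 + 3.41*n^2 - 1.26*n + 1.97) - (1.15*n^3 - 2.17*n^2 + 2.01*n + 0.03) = -3.43*n^3 + 5.58*n^2 - 3.27*n + 1.94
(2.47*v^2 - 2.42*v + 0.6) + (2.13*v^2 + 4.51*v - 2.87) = 4.6*v^2 + 2.09*v - 2.27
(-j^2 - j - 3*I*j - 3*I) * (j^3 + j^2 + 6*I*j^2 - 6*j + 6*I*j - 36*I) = -j^5 - 2*j^4 - 9*I*j^4 + 23*j^3 - 18*I*j^3 + 42*j^2 + 45*I*j^2 - 90*j + 54*I*j - 108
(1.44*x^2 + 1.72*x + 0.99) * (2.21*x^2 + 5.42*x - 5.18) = 3.1824*x^4 + 11.606*x^3 + 4.0511*x^2 - 3.5438*x - 5.1282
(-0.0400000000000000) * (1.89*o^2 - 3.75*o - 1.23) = -0.0756*o^2 + 0.15*o + 0.0492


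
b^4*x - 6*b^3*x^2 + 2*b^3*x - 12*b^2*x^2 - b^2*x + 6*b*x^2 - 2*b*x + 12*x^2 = (b - 1)*(b + 2)*(b - 6*x)*(b*x + x)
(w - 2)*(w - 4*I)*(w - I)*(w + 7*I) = w^4 - 2*w^3 + 2*I*w^3 + 31*w^2 - 4*I*w^2 - 62*w - 28*I*w + 56*I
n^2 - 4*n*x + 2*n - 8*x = (n + 2)*(n - 4*x)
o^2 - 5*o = o*(o - 5)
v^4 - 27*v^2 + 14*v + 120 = (v - 4)*(v - 3)*(v + 2)*(v + 5)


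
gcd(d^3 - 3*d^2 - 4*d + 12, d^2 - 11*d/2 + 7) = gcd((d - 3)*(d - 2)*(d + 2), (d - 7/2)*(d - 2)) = d - 2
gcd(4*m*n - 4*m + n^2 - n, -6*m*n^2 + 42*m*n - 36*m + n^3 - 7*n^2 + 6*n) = n - 1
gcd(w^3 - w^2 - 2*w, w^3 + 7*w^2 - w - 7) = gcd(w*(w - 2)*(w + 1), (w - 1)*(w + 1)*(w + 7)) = w + 1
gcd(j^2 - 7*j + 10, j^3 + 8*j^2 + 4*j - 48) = j - 2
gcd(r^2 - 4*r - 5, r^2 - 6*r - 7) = r + 1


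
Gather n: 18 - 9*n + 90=108 - 9*n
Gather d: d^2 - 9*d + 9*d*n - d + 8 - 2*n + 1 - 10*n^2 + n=d^2 + d*(9*n - 10) - 10*n^2 - n + 9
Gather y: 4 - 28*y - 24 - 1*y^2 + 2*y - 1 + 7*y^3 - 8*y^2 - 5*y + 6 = 7*y^3 - 9*y^2 - 31*y - 15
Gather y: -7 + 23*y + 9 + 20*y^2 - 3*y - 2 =20*y^2 + 20*y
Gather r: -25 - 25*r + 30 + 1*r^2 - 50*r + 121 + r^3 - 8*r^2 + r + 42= r^3 - 7*r^2 - 74*r + 168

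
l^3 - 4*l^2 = l^2*(l - 4)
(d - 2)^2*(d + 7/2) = d^3 - d^2/2 - 10*d + 14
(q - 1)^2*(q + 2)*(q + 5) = q^4 + 5*q^3 - 3*q^2 - 13*q + 10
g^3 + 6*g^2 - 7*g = g*(g - 1)*(g + 7)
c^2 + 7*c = c*(c + 7)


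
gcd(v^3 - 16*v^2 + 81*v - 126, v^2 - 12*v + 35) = v - 7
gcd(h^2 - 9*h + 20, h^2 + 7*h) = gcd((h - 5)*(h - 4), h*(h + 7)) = 1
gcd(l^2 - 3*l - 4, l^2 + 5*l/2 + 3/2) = l + 1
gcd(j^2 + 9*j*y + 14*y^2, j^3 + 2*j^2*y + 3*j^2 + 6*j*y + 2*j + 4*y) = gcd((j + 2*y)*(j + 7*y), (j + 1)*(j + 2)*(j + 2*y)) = j + 2*y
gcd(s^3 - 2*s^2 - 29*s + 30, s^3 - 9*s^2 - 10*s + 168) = s - 6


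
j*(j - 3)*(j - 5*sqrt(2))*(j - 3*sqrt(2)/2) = j^4 - 13*sqrt(2)*j^3/2 - 3*j^3 + 15*j^2 + 39*sqrt(2)*j^2/2 - 45*j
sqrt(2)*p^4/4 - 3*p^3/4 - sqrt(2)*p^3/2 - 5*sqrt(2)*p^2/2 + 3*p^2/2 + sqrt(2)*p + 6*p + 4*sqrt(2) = (p/2 + 1)*(p - 4)*(p - 2*sqrt(2))*(sqrt(2)*p/2 + 1/2)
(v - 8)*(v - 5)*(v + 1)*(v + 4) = v^4 - 8*v^3 - 21*v^2 + 148*v + 160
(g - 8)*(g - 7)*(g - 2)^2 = g^4 - 19*g^3 + 120*g^2 - 284*g + 224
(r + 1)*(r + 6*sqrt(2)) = r^2 + r + 6*sqrt(2)*r + 6*sqrt(2)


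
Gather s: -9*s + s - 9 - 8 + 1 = -8*s - 16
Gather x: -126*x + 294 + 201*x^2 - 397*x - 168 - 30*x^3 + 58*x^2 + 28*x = -30*x^3 + 259*x^2 - 495*x + 126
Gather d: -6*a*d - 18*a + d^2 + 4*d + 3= -18*a + d^2 + d*(4 - 6*a) + 3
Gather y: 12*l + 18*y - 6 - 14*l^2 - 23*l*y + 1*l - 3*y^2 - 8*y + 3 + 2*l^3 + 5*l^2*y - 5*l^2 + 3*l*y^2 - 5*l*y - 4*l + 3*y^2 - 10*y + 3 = 2*l^3 - 19*l^2 + 3*l*y^2 + 9*l + y*(5*l^2 - 28*l)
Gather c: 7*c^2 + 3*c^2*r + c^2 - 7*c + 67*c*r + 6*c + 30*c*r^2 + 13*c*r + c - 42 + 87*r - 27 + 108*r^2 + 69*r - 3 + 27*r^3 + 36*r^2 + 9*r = c^2*(3*r + 8) + c*(30*r^2 + 80*r) + 27*r^3 + 144*r^2 + 165*r - 72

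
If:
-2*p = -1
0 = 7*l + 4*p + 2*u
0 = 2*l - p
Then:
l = 1/4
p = 1/2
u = -15/8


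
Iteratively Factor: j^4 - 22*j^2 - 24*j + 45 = (j - 1)*(j^3 + j^2 - 21*j - 45) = (j - 1)*(j + 3)*(j^2 - 2*j - 15) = (j - 1)*(j + 3)^2*(j - 5)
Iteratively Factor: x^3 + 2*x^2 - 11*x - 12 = (x + 1)*(x^2 + x - 12) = (x + 1)*(x + 4)*(x - 3)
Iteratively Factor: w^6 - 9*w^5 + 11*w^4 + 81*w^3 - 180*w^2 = (w - 4)*(w^5 - 5*w^4 - 9*w^3 + 45*w^2) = w*(w - 4)*(w^4 - 5*w^3 - 9*w^2 + 45*w) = w*(w - 5)*(w - 4)*(w^3 - 9*w) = w*(w - 5)*(w - 4)*(w - 3)*(w^2 + 3*w) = w^2*(w - 5)*(w - 4)*(w - 3)*(w + 3)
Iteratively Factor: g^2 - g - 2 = (g - 2)*(g + 1)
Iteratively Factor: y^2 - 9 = (y + 3)*(y - 3)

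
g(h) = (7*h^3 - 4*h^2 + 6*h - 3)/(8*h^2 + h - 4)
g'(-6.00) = 0.83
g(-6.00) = -6.10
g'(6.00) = 0.85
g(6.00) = 4.83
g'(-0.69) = -171.09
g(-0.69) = 12.87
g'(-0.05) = -1.56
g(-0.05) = 0.82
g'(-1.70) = -0.50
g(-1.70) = -3.40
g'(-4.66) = 0.79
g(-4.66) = -5.01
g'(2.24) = 0.71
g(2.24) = 1.80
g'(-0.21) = -2.95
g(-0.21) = 1.17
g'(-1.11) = -9.39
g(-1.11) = -5.09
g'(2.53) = 0.74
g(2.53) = 2.01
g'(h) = (-16*h - 1)*(7*h^3 - 4*h^2 + 6*h - 3)/(8*h^2 + h - 4)^2 + (21*h^2 - 8*h + 6)/(8*h^2 + h - 4)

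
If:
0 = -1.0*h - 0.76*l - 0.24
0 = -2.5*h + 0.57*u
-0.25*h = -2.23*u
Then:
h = 0.00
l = -0.32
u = 0.00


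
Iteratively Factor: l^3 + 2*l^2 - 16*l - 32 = (l + 2)*(l^2 - 16) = (l - 4)*(l + 2)*(l + 4)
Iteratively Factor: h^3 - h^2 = (h)*(h^2 - h) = h*(h - 1)*(h)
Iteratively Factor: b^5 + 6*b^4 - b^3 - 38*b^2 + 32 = (b - 2)*(b^4 + 8*b^3 + 15*b^2 - 8*b - 16) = (b - 2)*(b - 1)*(b^3 + 9*b^2 + 24*b + 16) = (b - 2)*(b - 1)*(b + 4)*(b^2 + 5*b + 4) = (b - 2)*(b - 1)*(b + 4)^2*(b + 1)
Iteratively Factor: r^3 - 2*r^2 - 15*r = (r)*(r^2 - 2*r - 15) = r*(r - 5)*(r + 3)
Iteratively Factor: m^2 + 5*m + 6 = (m + 3)*(m + 2)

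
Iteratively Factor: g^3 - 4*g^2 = (g - 4)*(g^2) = g*(g - 4)*(g)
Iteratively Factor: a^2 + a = (a + 1)*(a)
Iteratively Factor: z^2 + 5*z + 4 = (z + 1)*(z + 4)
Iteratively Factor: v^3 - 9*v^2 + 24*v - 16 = (v - 4)*(v^2 - 5*v + 4) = (v - 4)^2*(v - 1)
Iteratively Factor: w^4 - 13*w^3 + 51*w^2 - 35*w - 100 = (w - 4)*(w^3 - 9*w^2 + 15*w + 25) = (w - 5)*(w - 4)*(w^2 - 4*w - 5) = (w - 5)^2*(w - 4)*(w + 1)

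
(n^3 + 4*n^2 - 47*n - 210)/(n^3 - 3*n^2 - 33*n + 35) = (n + 6)/(n - 1)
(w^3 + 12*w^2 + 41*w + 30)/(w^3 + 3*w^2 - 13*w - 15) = (w + 6)/(w - 3)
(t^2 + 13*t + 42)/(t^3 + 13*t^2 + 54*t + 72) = (t + 7)/(t^2 + 7*t + 12)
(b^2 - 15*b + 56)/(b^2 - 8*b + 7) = (b - 8)/(b - 1)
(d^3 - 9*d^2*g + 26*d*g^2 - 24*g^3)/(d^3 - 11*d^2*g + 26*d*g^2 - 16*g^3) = (d^2 - 7*d*g + 12*g^2)/(d^2 - 9*d*g + 8*g^2)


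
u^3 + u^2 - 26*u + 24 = (u - 4)*(u - 1)*(u + 6)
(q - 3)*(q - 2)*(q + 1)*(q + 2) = q^4 - 2*q^3 - 7*q^2 + 8*q + 12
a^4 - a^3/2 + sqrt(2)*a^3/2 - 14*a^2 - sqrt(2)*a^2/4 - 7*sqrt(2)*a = a*(a - 4)*(a + 7/2)*(a + sqrt(2)/2)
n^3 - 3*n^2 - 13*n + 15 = (n - 5)*(n - 1)*(n + 3)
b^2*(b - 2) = b^3 - 2*b^2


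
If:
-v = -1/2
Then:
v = 1/2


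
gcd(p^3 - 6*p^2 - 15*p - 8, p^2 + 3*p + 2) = p + 1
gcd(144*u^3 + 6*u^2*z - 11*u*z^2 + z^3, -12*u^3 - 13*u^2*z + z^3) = 3*u + z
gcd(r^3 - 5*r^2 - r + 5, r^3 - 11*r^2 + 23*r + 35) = r^2 - 4*r - 5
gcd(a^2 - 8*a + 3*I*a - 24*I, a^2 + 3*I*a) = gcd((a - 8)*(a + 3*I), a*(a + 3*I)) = a + 3*I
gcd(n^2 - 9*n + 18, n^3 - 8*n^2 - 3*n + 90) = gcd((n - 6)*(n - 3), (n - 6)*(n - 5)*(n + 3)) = n - 6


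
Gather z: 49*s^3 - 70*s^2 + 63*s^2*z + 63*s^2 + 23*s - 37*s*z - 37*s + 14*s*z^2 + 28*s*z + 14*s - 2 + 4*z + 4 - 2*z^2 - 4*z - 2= 49*s^3 - 7*s^2 + z^2*(14*s - 2) + z*(63*s^2 - 9*s)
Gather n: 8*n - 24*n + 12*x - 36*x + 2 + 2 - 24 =-16*n - 24*x - 20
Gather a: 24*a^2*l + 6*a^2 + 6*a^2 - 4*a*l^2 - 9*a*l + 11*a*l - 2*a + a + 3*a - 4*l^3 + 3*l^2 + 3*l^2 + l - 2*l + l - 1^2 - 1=a^2*(24*l + 12) + a*(-4*l^2 + 2*l + 2) - 4*l^3 + 6*l^2 - 2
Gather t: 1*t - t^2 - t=-t^2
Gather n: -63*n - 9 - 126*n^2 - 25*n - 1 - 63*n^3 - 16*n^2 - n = -63*n^3 - 142*n^2 - 89*n - 10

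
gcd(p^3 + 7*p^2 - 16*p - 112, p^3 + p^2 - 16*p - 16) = p^2 - 16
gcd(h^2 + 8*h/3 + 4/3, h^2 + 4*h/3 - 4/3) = h + 2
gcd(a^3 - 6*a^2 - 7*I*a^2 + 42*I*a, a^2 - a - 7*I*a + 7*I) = a - 7*I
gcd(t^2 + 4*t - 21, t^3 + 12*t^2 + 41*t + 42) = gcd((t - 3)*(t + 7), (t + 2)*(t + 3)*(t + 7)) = t + 7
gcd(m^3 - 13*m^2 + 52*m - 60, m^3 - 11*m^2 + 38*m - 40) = m^2 - 7*m + 10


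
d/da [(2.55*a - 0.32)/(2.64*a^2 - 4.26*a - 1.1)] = (-6.732*a^2 + 1.6896*a - 4.1682)/(6.9696*a^4 - 22.4928*a^3 + 12.3396*a^2 + 9.372*a + 1.21)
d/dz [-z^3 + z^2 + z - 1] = -3*z^2 + 2*z + 1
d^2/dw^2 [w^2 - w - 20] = 2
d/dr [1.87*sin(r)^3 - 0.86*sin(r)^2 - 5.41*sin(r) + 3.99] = (5.61*sin(r)^2 - 1.72*sin(r) - 5.41)*cos(r)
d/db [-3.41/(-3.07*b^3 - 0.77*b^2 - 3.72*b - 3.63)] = (-31.4061*b^2 - 5.2514*b - 12.6852)/(3.07*b^3 + 0.77*b^2 + 3.72*b + 3.63)^2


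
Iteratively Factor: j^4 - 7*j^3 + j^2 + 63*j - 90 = (j + 3)*(j^3 - 10*j^2 + 31*j - 30) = (j - 2)*(j + 3)*(j^2 - 8*j + 15) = (j - 3)*(j - 2)*(j + 3)*(j - 5)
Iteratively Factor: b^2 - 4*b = (b - 4)*(b)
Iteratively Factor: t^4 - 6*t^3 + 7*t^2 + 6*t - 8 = (t - 4)*(t^3 - 2*t^2 - t + 2) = (t - 4)*(t - 2)*(t^2 - 1) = (t - 4)*(t - 2)*(t - 1)*(t + 1)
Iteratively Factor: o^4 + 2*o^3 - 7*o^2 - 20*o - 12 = (o + 2)*(o^3 - 7*o - 6) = (o + 1)*(o + 2)*(o^2 - o - 6) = (o + 1)*(o + 2)^2*(o - 3)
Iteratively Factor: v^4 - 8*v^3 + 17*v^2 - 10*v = (v - 2)*(v^3 - 6*v^2 + 5*v) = (v - 2)*(v - 1)*(v^2 - 5*v) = v*(v - 2)*(v - 1)*(v - 5)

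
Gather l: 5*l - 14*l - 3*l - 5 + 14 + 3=12 - 12*l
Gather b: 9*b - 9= 9*b - 9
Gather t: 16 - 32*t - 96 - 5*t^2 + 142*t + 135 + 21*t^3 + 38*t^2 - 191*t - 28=21*t^3 + 33*t^2 - 81*t + 27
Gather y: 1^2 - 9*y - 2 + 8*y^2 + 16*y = 8*y^2 + 7*y - 1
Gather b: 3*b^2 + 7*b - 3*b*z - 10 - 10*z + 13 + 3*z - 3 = 3*b^2 + b*(7 - 3*z) - 7*z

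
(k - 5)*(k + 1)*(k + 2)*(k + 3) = k^4 + k^3 - 19*k^2 - 49*k - 30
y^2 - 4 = (y - 2)*(y + 2)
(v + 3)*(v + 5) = v^2 + 8*v + 15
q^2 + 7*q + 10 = (q + 2)*(q + 5)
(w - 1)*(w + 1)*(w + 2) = w^3 + 2*w^2 - w - 2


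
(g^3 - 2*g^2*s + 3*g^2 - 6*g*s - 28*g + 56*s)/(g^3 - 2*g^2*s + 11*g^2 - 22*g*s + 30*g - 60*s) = (g^2 + 3*g - 28)/(g^2 + 11*g + 30)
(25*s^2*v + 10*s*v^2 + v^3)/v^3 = 25*s^2/v^2 + 10*s/v + 1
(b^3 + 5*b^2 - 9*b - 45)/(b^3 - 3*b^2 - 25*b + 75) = (b + 3)/(b - 5)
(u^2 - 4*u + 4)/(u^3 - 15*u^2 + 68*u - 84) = (u - 2)/(u^2 - 13*u + 42)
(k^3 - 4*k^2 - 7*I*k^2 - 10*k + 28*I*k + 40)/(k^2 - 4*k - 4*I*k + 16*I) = (k^2 - 7*I*k - 10)/(k - 4*I)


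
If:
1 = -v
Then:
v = -1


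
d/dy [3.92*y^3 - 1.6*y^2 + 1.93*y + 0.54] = 11.76*y^2 - 3.2*y + 1.93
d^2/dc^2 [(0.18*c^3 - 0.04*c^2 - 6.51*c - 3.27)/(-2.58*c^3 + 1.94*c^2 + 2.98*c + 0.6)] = (3.5527136788005e-15*c^7 - 1.26936000000001*c^6 + 251.695512*c^5 + 64.19556*c^4 - 115.140544*c^3 + 41.7147840000001*c^2 + 97.944264*c + 27.214296)/(17.173512*c^9 - 38.740248*c^8 - 30.377952*c^7 + 70.210072*c^6 + 53.106432*c^5 - 30.780168*c^4 - 44.489512*c^3 - 18.07992*c^2 - 3.2184*c - 0.216)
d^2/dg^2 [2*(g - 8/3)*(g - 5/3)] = 4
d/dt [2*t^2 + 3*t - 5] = 4*t + 3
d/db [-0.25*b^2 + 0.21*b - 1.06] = 0.21 - 0.5*b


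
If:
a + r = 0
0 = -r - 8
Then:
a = 8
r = -8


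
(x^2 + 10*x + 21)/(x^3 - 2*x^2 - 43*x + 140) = (x + 3)/(x^2 - 9*x + 20)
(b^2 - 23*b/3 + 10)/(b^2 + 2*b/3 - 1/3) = (3*b^2 - 23*b + 30)/(3*b^2 + 2*b - 1)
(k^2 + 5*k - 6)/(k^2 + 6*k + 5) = (k^2 + 5*k - 6)/(k^2 + 6*k + 5)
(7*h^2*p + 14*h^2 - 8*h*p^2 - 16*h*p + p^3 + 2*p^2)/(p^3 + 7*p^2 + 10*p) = (7*h^2 - 8*h*p + p^2)/(p*(p + 5))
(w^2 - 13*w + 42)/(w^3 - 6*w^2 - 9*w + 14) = (w - 6)/(w^2 + w - 2)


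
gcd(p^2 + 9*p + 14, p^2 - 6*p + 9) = 1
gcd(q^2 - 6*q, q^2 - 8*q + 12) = q - 6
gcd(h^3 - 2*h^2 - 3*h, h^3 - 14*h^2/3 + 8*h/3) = h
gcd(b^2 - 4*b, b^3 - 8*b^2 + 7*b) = b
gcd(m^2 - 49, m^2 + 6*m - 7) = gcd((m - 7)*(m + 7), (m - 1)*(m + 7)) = m + 7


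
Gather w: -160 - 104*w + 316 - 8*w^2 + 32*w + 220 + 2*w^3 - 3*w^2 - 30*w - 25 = 2*w^3 - 11*w^2 - 102*w + 351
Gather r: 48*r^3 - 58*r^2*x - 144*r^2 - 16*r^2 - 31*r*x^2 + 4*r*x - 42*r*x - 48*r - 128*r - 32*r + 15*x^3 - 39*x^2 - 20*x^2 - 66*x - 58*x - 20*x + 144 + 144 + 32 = 48*r^3 + r^2*(-58*x - 160) + r*(-31*x^2 - 38*x - 208) + 15*x^3 - 59*x^2 - 144*x + 320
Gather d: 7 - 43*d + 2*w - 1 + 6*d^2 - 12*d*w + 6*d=6*d^2 + d*(-12*w - 37) + 2*w + 6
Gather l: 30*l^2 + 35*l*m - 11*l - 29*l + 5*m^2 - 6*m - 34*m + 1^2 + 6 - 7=30*l^2 + l*(35*m - 40) + 5*m^2 - 40*m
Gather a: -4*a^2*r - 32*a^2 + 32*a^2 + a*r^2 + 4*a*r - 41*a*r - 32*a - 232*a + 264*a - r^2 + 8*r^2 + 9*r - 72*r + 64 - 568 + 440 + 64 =-4*a^2*r + a*(r^2 - 37*r) + 7*r^2 - 63*r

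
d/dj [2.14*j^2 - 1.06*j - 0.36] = 4.28*j - 1.06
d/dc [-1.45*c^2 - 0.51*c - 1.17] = -2.9*c - 0.51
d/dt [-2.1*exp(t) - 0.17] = -2.1*exp(t)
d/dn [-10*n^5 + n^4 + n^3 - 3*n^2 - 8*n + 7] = -50*n^4 + 4*n^3 + 3*n^2 - 6*n - 8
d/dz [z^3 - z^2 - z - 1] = 3*z^2 - 2*z - 1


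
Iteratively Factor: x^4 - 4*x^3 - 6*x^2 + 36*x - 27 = (x - 3)*(x^3 - x^2 - 9*x + 9) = (x - 3)*(x - 1)*(x^2 - 9) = (x - 3)*(x - 1)*(x + 3)*(x - 3)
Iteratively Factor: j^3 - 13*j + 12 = (j - 3)*(j^2 + 3*j - 4) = (j - 3)*(j - 1)*(j + 4)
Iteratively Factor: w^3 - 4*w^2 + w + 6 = (w - 2)*(w^2 - 2*w - 3) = (w - 3)*(w - 2)*(w + 1)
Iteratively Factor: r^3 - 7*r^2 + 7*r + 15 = (r + 1)*(r^2 - 8*r + 15) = (r - 5)*(r + 1)*(r - 3)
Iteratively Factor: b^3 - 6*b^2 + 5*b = (b - 5)*(b^2 - b) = (b - 5)*(b - 1)*(b)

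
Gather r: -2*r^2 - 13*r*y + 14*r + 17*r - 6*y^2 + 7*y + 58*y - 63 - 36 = -2*r^2 + r*(31 - 13*y) - 6*y^2 + 65*y - 99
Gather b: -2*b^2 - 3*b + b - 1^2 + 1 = -2*b^2 - 2*b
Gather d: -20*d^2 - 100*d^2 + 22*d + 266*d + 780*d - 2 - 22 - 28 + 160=-120*d^2 + 1068*d + 108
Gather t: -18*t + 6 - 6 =-18*t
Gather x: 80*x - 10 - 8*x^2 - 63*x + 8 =-8*x^2 + 17*x - 2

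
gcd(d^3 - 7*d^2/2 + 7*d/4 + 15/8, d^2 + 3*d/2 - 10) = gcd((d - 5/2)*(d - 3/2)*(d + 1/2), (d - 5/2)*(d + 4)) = d - 5/2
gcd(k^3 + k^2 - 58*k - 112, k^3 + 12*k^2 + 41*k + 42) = k^2 + 9*k + 14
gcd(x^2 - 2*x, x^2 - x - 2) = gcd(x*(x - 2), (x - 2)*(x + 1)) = x - 2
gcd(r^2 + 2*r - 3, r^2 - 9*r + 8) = r - 1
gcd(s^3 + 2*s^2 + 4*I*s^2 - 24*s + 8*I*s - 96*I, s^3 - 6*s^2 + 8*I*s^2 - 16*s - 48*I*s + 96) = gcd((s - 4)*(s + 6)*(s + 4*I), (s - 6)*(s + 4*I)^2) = s + 4*I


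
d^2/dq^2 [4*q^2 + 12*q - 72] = 8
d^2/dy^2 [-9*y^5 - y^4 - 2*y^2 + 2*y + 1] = -180*y^3 - 12*y^2 - 4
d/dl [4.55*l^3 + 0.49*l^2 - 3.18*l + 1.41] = 13.65*l^2 + 0.98*l - 3.18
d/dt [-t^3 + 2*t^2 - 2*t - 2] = -3*t^2 + 4*t - 2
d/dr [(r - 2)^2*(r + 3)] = (r - 2)*(3*r + 4)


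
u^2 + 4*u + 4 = (u + 2)^2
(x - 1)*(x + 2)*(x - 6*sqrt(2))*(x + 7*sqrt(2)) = x^4 + x^3 + sqrt(2)*x^3 - 86*x^2 + sqrt(2)*x^2 - 84*x - 2*sqrt(2)*x + 168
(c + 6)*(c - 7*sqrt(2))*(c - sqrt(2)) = c^3 - 8*sqrt(2)*c^2 + 6*c^2 - 48*sqrt(2)*c + 14*c + 84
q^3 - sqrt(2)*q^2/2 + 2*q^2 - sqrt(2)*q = q*(q + 2)*(q - sqrt(2)/2)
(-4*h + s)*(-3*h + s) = 12*h^2 - 7*h*s + s^2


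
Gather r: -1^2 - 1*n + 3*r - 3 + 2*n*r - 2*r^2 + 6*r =-n - 2*r^2 + r*(2*n + 9) - 4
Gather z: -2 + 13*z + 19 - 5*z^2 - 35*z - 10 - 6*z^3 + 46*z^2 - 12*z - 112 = -6*z^3 + 41*z^2 - 34*z - 105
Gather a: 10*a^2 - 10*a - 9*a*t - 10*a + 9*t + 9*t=10*a^2 + a*(-9*t - 20) + 18*t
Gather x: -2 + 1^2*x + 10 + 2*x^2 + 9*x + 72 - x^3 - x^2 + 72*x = -x^3 + x^2 + 82*x + 80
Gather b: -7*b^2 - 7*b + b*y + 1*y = -7*b^2 + b*(y - 7) + y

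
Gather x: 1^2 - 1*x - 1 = -x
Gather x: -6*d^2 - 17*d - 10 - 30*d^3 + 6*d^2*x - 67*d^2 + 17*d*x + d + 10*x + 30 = -30*d^3 - 73*d^2 - 16*d + x*(6*d^2 + 17*d + 10) + 20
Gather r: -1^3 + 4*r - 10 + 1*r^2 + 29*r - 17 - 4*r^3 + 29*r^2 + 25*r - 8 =-4*r^3 + 30*r^2 + 58*r - 36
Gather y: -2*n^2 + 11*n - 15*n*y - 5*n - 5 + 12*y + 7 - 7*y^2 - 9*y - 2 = -2*n^2 + 6*n - 7*y^2 + y*(3 - 15*n)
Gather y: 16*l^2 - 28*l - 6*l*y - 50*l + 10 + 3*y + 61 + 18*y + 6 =16*l^2 - 78*l + y*(21 - 6*l) + 77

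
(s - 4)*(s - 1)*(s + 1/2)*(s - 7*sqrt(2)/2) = s^4 - 7*sqrt(2)*s^3/2 - 9*s^3/2 + 3*s^2/2 + 63*sqrt(2)*s^2/4 - 21*sqrt(2)*s/4 + 2*s - 7*sqrt(2)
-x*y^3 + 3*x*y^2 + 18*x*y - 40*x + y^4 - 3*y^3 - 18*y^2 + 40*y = (-x + y)*(y - 5)*(y - 2)*(y + 4)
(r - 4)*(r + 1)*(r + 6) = r^3 + 3*r^2 - 22*r - 24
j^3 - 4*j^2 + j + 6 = (j - 3)*(j - 2)*(j + 1)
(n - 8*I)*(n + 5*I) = n^2 - 3*I*n + 40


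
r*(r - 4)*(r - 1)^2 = r^4 - 6*r^3 + 9*r^2 - 4*r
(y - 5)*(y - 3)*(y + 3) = y^3 - 5*y^2 - 9*y + 45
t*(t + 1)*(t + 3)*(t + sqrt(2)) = t^4 + sqrt(2)*t^3 + 4*t^3 + 3*t^2 + 4*sqrt(2)*t^2 + 3*sqrt(2)*t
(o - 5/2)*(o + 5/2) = o^2 - 25/4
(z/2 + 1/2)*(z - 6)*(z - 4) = z^3/2 - 9*z^2/2 + 7*z + 12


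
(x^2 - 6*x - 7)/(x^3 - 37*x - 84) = (x + 1)/(x^2 + 7*x + 12)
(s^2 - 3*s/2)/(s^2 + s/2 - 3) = s/(s + 2)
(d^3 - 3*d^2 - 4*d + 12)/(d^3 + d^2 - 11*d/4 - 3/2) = 4*(d^2 - 5*d + 6)/(4*d^2 - 4*d - 3)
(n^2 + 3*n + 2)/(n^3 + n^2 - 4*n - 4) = 1/(n - 2)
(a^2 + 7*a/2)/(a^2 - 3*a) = (a + 7/2)/(a - 3)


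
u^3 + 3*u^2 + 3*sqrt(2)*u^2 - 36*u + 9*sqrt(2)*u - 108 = (u + 3)*(u - 3*sqrt(2))*(u + 6*sqrt(2))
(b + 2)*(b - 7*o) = b^2 - 7*b*o + 2*b - 14*o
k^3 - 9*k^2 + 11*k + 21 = (k - 7)*(k - 3)*(k + 1)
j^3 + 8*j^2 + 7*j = j*(j + 1)*(j + 7)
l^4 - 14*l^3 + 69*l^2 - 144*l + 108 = (l - 6)*(l - 3)^2*(l - 2)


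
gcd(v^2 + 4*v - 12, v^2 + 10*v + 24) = v + 6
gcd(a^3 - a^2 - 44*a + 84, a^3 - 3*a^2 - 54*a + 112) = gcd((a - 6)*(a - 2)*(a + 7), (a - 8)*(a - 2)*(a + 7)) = a^2 + 5*a - 14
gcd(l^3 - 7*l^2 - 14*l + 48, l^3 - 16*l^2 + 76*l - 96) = l^2 - 10*l + 16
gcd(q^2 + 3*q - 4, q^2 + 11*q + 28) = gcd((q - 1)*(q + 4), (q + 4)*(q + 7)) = q + 4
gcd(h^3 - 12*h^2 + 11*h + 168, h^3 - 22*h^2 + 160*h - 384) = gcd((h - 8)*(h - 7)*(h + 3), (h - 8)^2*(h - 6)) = h - 8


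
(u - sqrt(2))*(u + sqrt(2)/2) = u^2 - sqrt(2)*u/2 - 1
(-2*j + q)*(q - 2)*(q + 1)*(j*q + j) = -2*j^2*q^3 + 6*j^2*q + 4*j^2 + j*q^4 - 3*j*q^2 - 2*j*q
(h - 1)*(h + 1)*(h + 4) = h^3 + 4*h^2 - h - 4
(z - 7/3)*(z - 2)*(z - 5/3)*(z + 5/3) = z^4 - 13*z^3/3 + 17*z^2/9 + 325*z/27 - 350/27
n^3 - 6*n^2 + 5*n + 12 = (n - 4)*(n - 3)*(n + 1)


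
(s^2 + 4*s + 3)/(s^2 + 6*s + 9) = (s + 1)/(s + 3)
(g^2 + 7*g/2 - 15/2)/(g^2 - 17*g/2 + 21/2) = (g + 5)/(g - 7)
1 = 1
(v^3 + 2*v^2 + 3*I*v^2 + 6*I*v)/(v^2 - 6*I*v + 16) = v*(v^2 + v*(2 + 3*I) + 6*I)/(v^2 - 6*I*v + 16)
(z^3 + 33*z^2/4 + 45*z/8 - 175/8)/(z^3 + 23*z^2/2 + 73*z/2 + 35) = (z - 5/4)/(z + 2)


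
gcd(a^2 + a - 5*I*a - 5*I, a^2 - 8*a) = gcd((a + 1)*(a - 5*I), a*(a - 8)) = 1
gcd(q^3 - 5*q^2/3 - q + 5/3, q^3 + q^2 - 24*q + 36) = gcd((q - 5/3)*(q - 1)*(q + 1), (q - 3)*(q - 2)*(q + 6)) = 1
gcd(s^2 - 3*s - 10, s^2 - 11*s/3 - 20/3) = s - 5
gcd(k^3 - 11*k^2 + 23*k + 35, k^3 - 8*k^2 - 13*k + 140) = k^2 - 12*k + 35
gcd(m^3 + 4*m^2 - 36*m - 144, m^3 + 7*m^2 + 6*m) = m + 6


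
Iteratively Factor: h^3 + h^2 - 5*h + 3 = (h - 1)*(h^2 + 2*h - 3) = (h - 1)^2*(h + 3)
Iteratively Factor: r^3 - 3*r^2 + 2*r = (r - 1)*(r^2 - 2*r) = (r - 2)*(r - 1)*(r)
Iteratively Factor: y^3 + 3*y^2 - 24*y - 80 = (y - 5)*(y^2 + 8*y + 16) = (y - 5)*(y + 4)*(y + 4)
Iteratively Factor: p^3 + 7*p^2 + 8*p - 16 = (p - 1)*(p^2 + 8*p + 16) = (p - 1)*(p + 4)*(p + 4)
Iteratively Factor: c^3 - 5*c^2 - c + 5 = (c - 5)*(c^2 - 1) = (c - 5)*(c + 1)*(c - 1)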